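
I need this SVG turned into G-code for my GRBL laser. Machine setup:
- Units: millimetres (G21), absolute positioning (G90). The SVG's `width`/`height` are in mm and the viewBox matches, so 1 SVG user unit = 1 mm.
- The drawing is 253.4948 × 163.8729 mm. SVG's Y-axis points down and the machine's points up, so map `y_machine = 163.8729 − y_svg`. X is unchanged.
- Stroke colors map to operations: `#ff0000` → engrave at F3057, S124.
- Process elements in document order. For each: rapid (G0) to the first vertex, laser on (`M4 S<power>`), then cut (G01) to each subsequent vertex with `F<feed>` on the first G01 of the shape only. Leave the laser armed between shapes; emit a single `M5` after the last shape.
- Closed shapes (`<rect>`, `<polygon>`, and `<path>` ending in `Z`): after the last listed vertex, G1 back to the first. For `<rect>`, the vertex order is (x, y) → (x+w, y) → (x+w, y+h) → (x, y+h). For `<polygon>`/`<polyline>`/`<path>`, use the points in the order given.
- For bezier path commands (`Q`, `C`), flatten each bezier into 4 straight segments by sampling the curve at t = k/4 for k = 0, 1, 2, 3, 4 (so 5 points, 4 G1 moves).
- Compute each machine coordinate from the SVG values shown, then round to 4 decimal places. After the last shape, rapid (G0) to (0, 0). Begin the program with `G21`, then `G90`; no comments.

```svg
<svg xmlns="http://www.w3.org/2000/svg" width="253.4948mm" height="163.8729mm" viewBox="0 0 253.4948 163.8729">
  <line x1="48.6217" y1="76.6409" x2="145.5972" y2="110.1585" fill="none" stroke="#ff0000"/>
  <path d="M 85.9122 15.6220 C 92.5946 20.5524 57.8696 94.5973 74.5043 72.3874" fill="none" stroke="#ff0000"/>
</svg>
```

Since the viewBox matches the mm dimensions, user units are millimetres directly. The only transform is the Y-flip y_m = 163.8729 − y_svg.

Shape 1 is a line segment drawn with `<line>`. Its stroke #ff0000 means engrave at S124, F3057. After flipping Y the toolpath is (48.6217,87.2320) → (145.5972,53.7144).

Shape 2 is a cubic bezier drawn with `<path>`. Its stroke #ff0000 means engrave at S124, F3057. After flipping Y the toolpath is (85.9122,148.2509) → (84.6096,134.1780) → (76.4761,109.6906) → (70.2087,90.2920) → (74.5043,91.4855).

G21
G90
G0 X48.6217 Y87.2320
M4 S124
G01 X145.5972 Y53.7144 F3057
G0 X85.9122 Y148.2509
M4 S124
G01 X84.6096 Y134.1780 F3057
G01 X76.4761 Y109.6906
G01 X70.2087 Y90.2920
G01 X74.5043 Y91.4855
M5
G0 X0.0000 Y0.0000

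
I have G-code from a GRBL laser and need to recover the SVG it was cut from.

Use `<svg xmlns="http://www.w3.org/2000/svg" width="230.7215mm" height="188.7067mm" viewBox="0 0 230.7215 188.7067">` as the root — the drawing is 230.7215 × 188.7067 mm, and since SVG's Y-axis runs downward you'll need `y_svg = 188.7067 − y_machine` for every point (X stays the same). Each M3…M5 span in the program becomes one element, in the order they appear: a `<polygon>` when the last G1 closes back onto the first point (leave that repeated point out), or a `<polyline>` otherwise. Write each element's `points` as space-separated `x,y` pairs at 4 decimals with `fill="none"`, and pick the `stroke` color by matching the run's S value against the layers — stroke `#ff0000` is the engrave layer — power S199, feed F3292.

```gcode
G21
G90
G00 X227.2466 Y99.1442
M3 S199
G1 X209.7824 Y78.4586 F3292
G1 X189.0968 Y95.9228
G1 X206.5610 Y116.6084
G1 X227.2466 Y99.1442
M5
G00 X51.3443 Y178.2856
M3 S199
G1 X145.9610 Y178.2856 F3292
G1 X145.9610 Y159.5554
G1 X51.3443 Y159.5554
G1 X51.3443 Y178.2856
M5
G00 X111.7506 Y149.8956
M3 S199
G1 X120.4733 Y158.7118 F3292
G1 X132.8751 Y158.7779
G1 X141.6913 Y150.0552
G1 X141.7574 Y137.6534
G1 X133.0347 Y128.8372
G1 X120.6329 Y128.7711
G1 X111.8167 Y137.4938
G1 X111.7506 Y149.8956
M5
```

<svg xmlns="http://www.w3.org/2000/svg" width="230.7215mm" height="188.7067mm" viewBox="0 0 230.7215 188.7067">
  <polygon points="227.2466,89.5625 209.7824,110.2481 189.0968,92.7839 206.5610,72.0983" fill="none" stroke="#ff0000"/>
  <polygon points="51.3443,10.4211 145.9610,10.4211 145.9610,29.1513 51.3443,29.1513" fill="none" stroke="#ff0000"/>
  <polygon points="111.7506,38.8111 120.4733,29.9949 132.8751,29.9288 141.6913,38.6515 141.7574,51.0533 133.0347,59.8695 120.6329,59.9356 111.8167,51.2129" fill="none" stroke="#ff0000"/>
</svg>

Machine Y-up, SVG Y-down with viewBox height 188.7067, so y_svg = 188.7067 − y_machine; X carries over. Every run uses S199, so all elements get stroke `#ff0000` (engrave).

Run 1: The run returns to its start, so emit a `<polygon>` with points (Y-flipped): 227.2466,89.5625 209.7824,110.2481 189.0968,92.7839 206.5610,72.0983.

Run 2: The run returns to its start, so emit a `<polygon>` with points (Y-flipped): 51.3443,10.4211 145.9610,10.4211 145.9610,29.1513 51.3443,29.1513.

Run 3: The run returns to its start, so emit a `<polygon>` with points (Y-flipped): 111.7506,38.8111 120.4733,29.9949 132.8751,29.9288 141.6913,38.6515 141.7574,51.0533 133.0347,59.8695 120.6329,59.9356 111.8167,51.2129.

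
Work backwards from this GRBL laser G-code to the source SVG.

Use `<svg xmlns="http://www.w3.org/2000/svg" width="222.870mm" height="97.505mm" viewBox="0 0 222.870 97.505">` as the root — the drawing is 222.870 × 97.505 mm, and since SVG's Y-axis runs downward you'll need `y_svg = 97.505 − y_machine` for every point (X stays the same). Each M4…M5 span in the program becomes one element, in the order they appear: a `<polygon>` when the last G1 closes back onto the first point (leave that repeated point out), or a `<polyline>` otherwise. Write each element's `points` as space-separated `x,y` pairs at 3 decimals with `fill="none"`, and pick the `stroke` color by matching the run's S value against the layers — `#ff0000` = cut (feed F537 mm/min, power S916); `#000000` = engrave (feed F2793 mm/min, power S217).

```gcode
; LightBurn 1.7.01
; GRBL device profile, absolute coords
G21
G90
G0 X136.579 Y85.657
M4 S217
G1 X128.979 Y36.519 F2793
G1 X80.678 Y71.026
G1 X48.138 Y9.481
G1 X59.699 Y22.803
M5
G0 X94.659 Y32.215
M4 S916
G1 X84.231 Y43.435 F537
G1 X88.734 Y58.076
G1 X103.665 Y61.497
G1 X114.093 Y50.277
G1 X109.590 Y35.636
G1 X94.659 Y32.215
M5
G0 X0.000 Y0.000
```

Machine Y-up, SVG Y-down with viewBox height 97.505, so y_svg = 97.505 − y_machine; X carries over.

Run 1: power S217 maps to stroke `#000000` (engrave). The run is open, so emit a `<polyline>` with points (Y-flipped): 136.579,11.848 128.979,60.986 80.678,26.479 48.138,88.024 59.699,74.702.

Run 2: S916 ⇒ cut layer `#ff0000`. The run returns to its start, so emit a `<polygon>` with points (Y-flipped): 94.659,65.290 84.231,54.070 88.734,39.429 103.665,36.008 114.093,47.228 109.590,61.869.

<svg xmlns="http://www.w3.org/2000/svg" width="222.870mm" height="97.505mm" viewBox="0 0 222.870 97.505">
  <polyline points="136.579,11.848 128.979,60.986 80.678,26.479 48.138,88.024 59.699,74.702" fill="none" stroke="#000000"/>
  <polygon points="94.659,65.290 84.231,54.070 88.734,39.429 103.665,36.008 114.093,47.228 109.590,61.869" fill="none" stroke="#ff0000"/>
</svg>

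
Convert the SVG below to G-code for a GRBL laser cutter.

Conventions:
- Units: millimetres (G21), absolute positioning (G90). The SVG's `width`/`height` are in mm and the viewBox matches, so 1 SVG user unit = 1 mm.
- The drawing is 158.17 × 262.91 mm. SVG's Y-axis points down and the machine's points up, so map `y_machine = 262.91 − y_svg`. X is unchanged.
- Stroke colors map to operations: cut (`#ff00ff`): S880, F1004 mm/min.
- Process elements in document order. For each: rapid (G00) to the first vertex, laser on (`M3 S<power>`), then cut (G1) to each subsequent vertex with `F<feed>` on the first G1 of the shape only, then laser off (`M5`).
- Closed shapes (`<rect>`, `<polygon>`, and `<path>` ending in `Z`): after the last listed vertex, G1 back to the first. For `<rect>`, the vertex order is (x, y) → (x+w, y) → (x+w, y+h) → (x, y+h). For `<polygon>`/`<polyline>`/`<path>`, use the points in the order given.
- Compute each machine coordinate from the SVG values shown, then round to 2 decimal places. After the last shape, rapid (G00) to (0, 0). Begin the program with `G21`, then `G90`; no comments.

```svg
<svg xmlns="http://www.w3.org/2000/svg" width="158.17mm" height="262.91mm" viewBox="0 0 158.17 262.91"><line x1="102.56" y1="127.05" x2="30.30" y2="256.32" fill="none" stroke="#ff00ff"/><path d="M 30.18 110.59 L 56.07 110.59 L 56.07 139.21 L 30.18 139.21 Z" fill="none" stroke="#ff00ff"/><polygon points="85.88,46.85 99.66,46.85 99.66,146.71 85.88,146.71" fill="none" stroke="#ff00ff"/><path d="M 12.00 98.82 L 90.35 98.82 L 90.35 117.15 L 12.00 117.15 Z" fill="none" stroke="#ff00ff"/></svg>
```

G21
G90
G00 X102.56 Y135.86
M3 S880
G1 X30.30 Y6.59 F1004
M5
G00 X30.18 Y152.32
M3 S880
G1 X56.07 Y152.32 F1004
G1 X56.07 Y123.70
G1 X30.18 Y123.70
G1 X30.18 Y152.32
M5
G00 X85.88 Y216.06
M3 S880
G1 X99.66 Y216.06 F1004
G1 X99.66 Y116.20
G1 X85.88 Y116.20
G1 X85.88 Y216.06
M5
G00 X12.00 Y164.09
M3 S880
G1 X90.35 Y164.09 F1004
G1 X90.35 Y145.76
G1 X12.00 Y145.76
G1 X12.00 Y164.09
M5
G00 X0.00 Y0.00

1 u = 1 mm; y_m = 262.91 − y.

[1] `<line>` line segment, #ff00ff→cut S880 F1004: (102.56,135.86) → (30.30,6.59)

[2] `<path>` rectangle, #ff00ff→cut S880 F1004: (30.18,152.32) → (56.07,152.32) → (56.07,123.70) → (30.18,123.70) → (30.18,152.32) (closed)

[3] `<polygon>` rectangle, #ff00ff→cut S880 F1004: (85.88,216.06) → (99.66,216.06) → (99.66,116.20) → (85.88,116.20) → (85.88,216.06) (closed)

[4] `<path>` rectangle, #ff00ff→cut S880 F1004: (12.00,164.09) → (90.35,164.09) → (90.35,145.76) → (12.00,145.76) → (12.00,164.09) (closed)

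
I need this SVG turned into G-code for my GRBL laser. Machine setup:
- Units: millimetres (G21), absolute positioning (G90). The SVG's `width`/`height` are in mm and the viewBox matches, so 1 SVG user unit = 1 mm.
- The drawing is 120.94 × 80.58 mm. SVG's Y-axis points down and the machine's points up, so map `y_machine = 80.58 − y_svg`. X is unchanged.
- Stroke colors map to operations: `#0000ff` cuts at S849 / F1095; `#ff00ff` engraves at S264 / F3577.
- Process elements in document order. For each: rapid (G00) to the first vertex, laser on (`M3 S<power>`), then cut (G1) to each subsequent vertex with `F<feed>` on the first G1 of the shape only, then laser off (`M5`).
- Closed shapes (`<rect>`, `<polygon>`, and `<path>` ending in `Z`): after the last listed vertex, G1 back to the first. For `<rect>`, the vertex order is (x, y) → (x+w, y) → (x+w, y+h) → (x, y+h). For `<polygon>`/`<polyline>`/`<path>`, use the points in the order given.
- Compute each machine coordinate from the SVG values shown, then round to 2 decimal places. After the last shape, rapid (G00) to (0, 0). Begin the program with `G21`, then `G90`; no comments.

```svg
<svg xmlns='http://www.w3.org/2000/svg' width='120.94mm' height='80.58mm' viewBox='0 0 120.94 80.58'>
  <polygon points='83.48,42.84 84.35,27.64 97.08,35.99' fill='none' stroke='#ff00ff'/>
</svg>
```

Since the viewBox matches the mm dimensions, user units are millimetres directly. The only transform is the Y-flip y_m = 80.58 − y_svg.

Shape 1 is a regular polygon drawn with `<polygon>`. Its stroke #ff00ff means engrave at S264, F3577. After flipping Y the toolpath is (83.48,37.74) → (84.35,52.94) → (97.08,44.59) → (83.48,37.74), returning to the start.

G21
G90
G00 X83.48 Y37.74
M3 S264
G1 X84.35 Y52.94 F3577
G1 X97.08 Y44.59
G1 X83.48 Y37.74
M5
G00 X0.00 Y0.00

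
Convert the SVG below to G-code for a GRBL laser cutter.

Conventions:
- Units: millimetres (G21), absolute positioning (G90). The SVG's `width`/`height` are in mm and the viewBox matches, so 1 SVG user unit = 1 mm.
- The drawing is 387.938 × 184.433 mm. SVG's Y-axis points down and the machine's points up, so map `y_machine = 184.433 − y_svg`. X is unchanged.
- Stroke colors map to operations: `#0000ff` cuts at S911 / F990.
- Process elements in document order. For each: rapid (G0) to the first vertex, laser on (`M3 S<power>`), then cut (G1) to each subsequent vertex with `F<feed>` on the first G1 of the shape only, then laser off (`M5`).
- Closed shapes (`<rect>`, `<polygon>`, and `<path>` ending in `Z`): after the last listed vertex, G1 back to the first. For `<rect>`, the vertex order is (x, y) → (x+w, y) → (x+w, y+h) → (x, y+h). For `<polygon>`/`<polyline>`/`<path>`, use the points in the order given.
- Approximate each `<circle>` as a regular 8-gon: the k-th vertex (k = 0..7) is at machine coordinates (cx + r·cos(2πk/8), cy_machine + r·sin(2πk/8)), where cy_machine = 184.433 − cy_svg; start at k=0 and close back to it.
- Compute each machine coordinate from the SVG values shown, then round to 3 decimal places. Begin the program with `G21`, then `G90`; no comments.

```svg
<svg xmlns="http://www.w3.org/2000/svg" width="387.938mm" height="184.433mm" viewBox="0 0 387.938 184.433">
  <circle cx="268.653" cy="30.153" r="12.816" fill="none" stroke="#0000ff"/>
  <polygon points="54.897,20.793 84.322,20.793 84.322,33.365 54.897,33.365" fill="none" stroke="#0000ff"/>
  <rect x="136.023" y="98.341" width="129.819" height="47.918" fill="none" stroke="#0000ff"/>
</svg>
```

G21
G90
G0 X281.469 Y154.280
M3 S911
G1 X277.715 Y163.342 F990
G1 X268.653 Y167.096
G1 X259.591 Y163.342
G1 X255.837 Y154.280
G1 X259.591 Y145.218
G1 X268.653 Y141.464
G1 X277.715 Y145.218
G1 X281.469 Y154.280
M5
G0 X54.897 Y163.640
M3 S911
G1 X84.322 Y163.640 F990
G1 X84.322 Y151.068
G1 X54.897 Y151.068
G1 X54.897 Y163.640
M5
G0 X136.023 Y86.092
M3 S911
G1 X265.842 Y86.092 F990
G1 X265.842 Y38.174
G1 X136.023 Y38.174
G1 X136.023 Y86.092
M5

Since the viewBox matches the mm dimensions, user units are millimetres directly. The only transform is the Y-flip y_m = 184.433 − y_svg.

Shape 1 is a circle drawn with `<circle>`. Its stroke #0000ff means cut at S911, F990. After flipping Y the toolpath is (281.469,154.280) → (277.715,163.342) → (268.653,167.096) → (259.591,163.342) → (255.837,154.280) → (259.591,145.218) → (268.653,141.464) → (277.715,145.218) → (281.469,154.280), returning to the start.

Shape 2 is a rectangle drawn with `<polygon>`. Its stroke #0000ff means cut at S911, F990. After flipping Y the toolpath is (54.897,163.640) → (84.322,163.640) → (84.322,151.068) → (54.897,151.068) → (54.897,163.640), returning to the start.

Shape 3 is a rectangle drawn with `<rect>`. Its stroke #0000ff means cut at S911, F990. After flipping Y the toolpath is (136.023,86.092) → (265.842,86.092) → (265.842,38.174) → (136.023,38.174) → (136.023,86.092), returning to the start.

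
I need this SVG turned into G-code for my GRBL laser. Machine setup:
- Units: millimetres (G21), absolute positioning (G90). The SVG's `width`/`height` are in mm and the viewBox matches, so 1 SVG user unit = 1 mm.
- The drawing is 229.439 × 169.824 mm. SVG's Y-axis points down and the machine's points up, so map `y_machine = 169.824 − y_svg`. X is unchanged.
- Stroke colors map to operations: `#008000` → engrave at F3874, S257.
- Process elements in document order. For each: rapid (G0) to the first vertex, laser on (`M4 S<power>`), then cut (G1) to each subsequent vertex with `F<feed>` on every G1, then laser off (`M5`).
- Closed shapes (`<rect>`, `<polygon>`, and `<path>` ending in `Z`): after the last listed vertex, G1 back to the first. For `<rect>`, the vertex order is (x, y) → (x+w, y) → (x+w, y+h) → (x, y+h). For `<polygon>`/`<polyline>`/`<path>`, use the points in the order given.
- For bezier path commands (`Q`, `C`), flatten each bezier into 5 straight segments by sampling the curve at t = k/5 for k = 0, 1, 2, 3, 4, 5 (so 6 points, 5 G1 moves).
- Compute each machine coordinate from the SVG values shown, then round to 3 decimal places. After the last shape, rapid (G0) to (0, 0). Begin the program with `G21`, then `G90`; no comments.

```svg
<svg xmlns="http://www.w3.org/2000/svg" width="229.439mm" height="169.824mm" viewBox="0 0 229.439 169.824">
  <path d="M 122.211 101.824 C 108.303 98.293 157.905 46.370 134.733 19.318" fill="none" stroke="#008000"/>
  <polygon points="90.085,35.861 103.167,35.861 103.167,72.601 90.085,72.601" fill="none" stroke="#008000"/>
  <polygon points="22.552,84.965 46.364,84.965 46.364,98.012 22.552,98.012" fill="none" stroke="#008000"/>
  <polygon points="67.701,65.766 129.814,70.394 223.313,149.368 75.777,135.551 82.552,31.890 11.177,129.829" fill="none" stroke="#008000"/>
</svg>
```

1 u = 1 mm; y_m = 169.824 − y.

[1] `<path>` cubic bezier, #008000→engrave S257 F3874: (122.211,68.000) → (120.397,75.340) → (127.284,90.777) → (136.330,110.794) → (140.994,131.876) → (134.733,150.506)

[2] `<polygon>` rectangle, #008000→engrave S257 F3874: (90.085,133.963) → (103.167,133.963) → (103.167,97.223) → (90.085,97.223) → (90.085,133.963) (closed)

[3] `<polygon>` rectangle, #008000→engrave S257 F3874: (22.552,84.859) → (46.364,84.859) → (46.364,71.812) → (22.552,71.812) → (22.552,84.859) (closed)

[4] `<polygon>` closed polygon, #008000→engrave S257 F3874: (67.701,104.058) → (129.814,99.430) → (223.313,20.456) → (75.777,34.273) → (82.552,137.934) → (11.177,39.995) → (67.701,104.058) (closed)

G21
G90
G0 X122.211 Y68.000
M4 S257
G1 X120.397 Y75.340 F3874
G1 X127.284 Y90.777 F3874
G1 X136.330 Y110.794 F3874
G1 X140.994 Y131.876 F3874
G1 X134.733 Y150.506 F3874
M5
G0 X90.085 Y133.963
M4 S257
G1 X103.167 Y133.963 F3874
G1 X103.167 Y97.223 F3874
G1 X90.085 Y97.223 F3874
G1 X90.085 Y133.963 F3874
M5
G0 X22.552 Y84.859
M4 S257
G1 X46.364 Y84.859 F3874
G1 X46.364 Y71.812 F3874
G1 X22.552 Y71.812 F3874
G1 X22.552 Y84.859 F3874
M5
G0 X67.701 Y104.058
M4 S257
G1 X129.814 Y99.430 F3874
G1 X223.313 Y20.456 F3874
G1 X75.777 Y34.273 F3874
G1 X82.552 Y137.934 F3874
G1 X11.177 Y39.995 F3874
G1 X67.701 Y104.058 F3874
M5
G0 X0.000 Y0.000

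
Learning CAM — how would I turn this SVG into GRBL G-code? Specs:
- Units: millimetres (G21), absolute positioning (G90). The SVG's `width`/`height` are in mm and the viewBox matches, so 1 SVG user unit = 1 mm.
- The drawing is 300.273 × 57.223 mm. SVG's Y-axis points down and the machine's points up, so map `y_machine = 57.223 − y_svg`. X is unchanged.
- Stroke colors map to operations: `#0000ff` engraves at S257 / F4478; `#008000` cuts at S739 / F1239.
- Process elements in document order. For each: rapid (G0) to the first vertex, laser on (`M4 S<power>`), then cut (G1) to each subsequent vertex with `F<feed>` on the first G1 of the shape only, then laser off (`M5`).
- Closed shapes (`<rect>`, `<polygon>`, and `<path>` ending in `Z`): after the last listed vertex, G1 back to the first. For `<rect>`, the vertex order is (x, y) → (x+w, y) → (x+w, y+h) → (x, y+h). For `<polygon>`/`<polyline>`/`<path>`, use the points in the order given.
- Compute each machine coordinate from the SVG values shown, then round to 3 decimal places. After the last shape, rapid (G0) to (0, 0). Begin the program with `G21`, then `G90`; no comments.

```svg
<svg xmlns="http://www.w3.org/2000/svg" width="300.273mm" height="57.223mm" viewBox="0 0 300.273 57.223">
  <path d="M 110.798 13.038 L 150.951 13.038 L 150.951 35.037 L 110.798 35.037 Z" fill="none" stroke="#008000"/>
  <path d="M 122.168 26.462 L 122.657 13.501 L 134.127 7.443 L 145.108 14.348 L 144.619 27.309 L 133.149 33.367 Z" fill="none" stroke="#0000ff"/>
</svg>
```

Since the viewBox matches the mm dimensions, user units are millimetres directly. The only transform is the Y-flip y_m = 57.223 − y_svg.

Shape 1 is a rectangle drawn with `<path>`. Its stroke #008000 means cut at S739, F1239. After flipping Y the toolpath is (110.798,44.185) → (150.951,44.185) → (150.951,22.186) → (110.798,22.186) → (110.798,44.185), returning to the start.

Shape 2 is a regular polygon drawn with `<path>`. Its stroke #0000ff means engrave at S257, F4478. After flipping Y the toolpath is (122.168,30.761) → (122.657,43.722) → (134.127,49.780) → (145.108,42.875) → (144.619,29.914) → (133.149,23.856) → (122.168,30.761), returning to the start.

G21
G90
G0 X110.798 Y44.185
M4 S739
G1 X150.951 Y44.185 F1239
G1 X150.951 Y22.186
G1 X110.798 Y22.186
G1 X110.798 Y44.185
M5
G0 X122.168 Y30.761
M4 S257
G1 X122.657 Y43.722 F4478
G1 X134.127 Y49.780
G1 X145.108 Y42.875
G1 X144.619 Y29.914
G1 X133.149 Y23.856
G1 X122.168 Y30.761
M5
G0 X0.000 Y0.000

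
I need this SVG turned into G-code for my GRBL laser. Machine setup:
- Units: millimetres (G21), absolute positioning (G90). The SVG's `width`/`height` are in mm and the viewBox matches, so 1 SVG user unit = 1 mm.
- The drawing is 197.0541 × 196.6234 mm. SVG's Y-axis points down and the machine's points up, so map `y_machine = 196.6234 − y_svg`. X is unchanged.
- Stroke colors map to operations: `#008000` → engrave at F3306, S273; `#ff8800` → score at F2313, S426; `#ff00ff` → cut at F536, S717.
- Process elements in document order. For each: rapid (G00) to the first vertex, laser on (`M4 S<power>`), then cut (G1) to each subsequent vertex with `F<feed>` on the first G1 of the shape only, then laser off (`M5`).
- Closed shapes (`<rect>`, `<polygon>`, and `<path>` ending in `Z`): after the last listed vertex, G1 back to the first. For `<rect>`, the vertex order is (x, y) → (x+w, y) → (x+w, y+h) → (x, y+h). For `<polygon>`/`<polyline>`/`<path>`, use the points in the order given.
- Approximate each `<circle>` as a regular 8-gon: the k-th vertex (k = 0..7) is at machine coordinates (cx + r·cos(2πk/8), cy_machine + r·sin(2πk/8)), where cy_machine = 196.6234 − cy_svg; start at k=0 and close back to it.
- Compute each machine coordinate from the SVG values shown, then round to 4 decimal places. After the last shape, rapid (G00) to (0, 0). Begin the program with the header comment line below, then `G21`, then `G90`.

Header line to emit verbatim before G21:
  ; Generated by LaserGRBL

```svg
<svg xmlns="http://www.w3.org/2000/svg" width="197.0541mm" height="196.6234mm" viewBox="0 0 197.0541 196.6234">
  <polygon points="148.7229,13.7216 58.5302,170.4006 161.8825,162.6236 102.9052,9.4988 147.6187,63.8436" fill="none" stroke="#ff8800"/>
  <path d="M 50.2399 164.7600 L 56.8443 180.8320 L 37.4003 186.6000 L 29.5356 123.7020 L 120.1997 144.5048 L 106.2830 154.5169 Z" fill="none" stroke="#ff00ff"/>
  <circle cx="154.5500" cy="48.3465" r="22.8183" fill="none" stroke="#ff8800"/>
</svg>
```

Since the viewBox matches the mm dimensions, user units are millimetres directly. The only transform is the Y-flip y_m = 196.6234 − y_svg.

Shape 1 is a closed polygon drawn with `<polygon>`. Its stroke #ff8800 means score at S426, F2313. After flipping Y the toolpath is (148.7229,182.9018) → (58.5302,26.2228) → (161.8825,33.9998) → (102.9052,187.1246) → (147.6187,132.7798) → (148.7229,182.9018), returning to the start.

Shape 2 is a closed polygon drawn with `<path>`. Its stroke #ff00ff means cut at S717, F536. After flipping Y the toolpath is (50.2399,31.8634) → (56.8443,15.7914) → (37.4003,10.0234) → (29.5356,72.9214) → (120.1997,52.1186) → (106.2830,42.1065) → (50.2399,31.8634), returning to the start.

Shape 3 is a circle drawn with `<circle>`. Its stroke #ff8800 means score at S426, F2313. After flipping Y the toolpath is (177.3683,148.2769) → (170.6850,164.4119) → (154.5500,171.0952) → (138.4150,164.4119) → (131.7317,148.2769) → (138.4150,132.1419) → (154.5500,125.4586) → (170.6850,132.1419) → (177.3683,148.2769), returning to the start.

; Generated by LaserGRBL
G21
G90
G00 X148.7229 Y182.9018
M4 S426
G1 X58.5302 Y26.2228 F2313
G1 X161.8825 Y33.9998
G1 X102.9052 Y187.1246
G1 X147.6187 Y132.7798
G1 X148.7229 Y182.9018
M5
G00 X50.2399 Y31.8634
M4 S717
G1 X56.8443 Y15.7914 F536
G1 X37.4003 Y10.0234
G1 X29.5356 Y72.9214
G1 X120.1997 Y52.1186
G1 X106.2830 Y42.1065
G1 X50.2399 Y31.8634
M5
G00 X177.3683 Y148.2769
M4 S426
G1 X170.6850 Y164.4119 F2313
G1 X154.5500 Y171.0952
G1 X138.4150 Y164.4119
G1 X131.7317 Y148.2769
G1 X138.4150 Y132.1419
G1 X154.5500 Y125.4586
G1 X170.6850 Y132.1419
G1 X177.3683 Y148.2769
M5
G00 X0.0000 Y0.0000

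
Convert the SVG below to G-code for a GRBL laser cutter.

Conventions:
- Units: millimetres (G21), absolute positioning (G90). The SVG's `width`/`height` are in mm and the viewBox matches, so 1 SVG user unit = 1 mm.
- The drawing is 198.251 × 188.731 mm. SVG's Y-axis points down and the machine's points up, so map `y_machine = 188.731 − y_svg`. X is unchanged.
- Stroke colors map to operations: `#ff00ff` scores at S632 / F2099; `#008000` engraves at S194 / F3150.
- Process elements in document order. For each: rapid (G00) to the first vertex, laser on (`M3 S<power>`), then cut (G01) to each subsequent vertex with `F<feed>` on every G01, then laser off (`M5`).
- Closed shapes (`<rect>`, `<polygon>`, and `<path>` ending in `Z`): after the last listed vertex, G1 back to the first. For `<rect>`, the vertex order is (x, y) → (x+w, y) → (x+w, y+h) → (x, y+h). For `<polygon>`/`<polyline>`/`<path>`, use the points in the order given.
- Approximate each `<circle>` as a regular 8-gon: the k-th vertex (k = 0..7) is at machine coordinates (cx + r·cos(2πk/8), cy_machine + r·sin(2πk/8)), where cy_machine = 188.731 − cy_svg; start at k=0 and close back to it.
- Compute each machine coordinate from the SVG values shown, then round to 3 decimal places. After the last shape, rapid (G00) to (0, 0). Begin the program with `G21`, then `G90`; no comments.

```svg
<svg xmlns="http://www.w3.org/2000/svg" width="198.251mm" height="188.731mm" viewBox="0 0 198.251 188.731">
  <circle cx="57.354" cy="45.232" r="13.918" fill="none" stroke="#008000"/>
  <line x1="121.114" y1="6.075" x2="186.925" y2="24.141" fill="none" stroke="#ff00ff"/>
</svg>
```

viewBox `0 0 198.251 188.731` with mm width/height → 1 unit = 1 mm. Flip: y_m = 188.731 − y_svg.

**Shape 1** — `<circle>` circle, stroke `#008000` → engrave (S194, F3150). Machine vertices: (71.272,143.499) → (67.196,153.341) → (57.354,157.417) → (47.512,153.341) → (43.436,143.499) → (47.512,133.657) → (57.354,129.581) → (67.196,133.657) → (71.272,143.499). Closed: final G1 returns to the first vertex.

**Shape 2** — `<line>` line segment, stroke `#ff00ff` → score (S632, F2099). Machine vertices: (121.114,182.656) → (186.925,164.590). Open path.

G21
G90
G00 X71.272 Y143.499
M3 S194
G01 X67.196 Y153.341 F3150
G01 X57.354 Y157.417 F3150
G01 X47.512 Y153.341 F3150
G01 X43.436 Y143.499 F3150
G01 X47.512 Y133.657 F3150
G01 X57.354 Y129.581 F3150
G01 X67.196 Y133.657 F3150
G01 X71.272 Y143.499 F3150
M5
G00 X121.114 Y182.656
M3 S632
G01 X186.925 Y164.590 F2099
M5
G00 X0.000 Y0.000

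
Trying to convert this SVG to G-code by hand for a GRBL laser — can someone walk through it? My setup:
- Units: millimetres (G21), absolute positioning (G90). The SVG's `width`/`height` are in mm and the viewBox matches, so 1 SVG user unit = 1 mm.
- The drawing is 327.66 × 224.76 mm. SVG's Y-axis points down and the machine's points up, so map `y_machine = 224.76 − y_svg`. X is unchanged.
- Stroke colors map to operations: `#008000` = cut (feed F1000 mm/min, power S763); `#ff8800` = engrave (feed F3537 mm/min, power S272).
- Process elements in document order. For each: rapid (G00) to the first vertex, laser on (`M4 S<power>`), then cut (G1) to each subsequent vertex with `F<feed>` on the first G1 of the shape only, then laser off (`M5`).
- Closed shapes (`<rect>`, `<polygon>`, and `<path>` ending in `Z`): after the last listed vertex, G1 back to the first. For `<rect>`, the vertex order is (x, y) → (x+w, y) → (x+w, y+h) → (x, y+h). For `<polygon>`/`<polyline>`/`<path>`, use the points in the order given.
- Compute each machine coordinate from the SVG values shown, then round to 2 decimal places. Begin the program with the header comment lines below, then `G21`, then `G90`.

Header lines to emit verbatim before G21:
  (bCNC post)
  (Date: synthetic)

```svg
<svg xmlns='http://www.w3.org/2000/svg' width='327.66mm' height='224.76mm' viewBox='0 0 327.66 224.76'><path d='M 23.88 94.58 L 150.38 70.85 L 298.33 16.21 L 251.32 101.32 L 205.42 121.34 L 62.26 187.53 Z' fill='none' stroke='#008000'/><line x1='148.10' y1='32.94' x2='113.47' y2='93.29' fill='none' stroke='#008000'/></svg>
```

(bCNC post)
(Date: synthetic)
G21
G90
G00 X23.88 Y130.18
M4 S763
G1 X150.38 Y153.91 F1000
G1 X298.33 Y208.55
G1 X251.32 Y123.44
G1 X205.42 Y103.42
G1 X62.26 Y37.23
G1 X23.88 Y130.18
M5
G00 X148.10 Y191.82
M4 S763
G1 X113.47 Y131.47 F1000
M5

viewBox `0 0 327.66 224.76` with mm width/height → 1 unit = 1 mm. Flip: y_m = 224.76 − y_svg.

**Shape 1** — `<path>` closed polygon, stroke `#008000` → cut (S763, F1000). Machine vertices: (23.88,130.18) → (150.38,153.91) → (298.33,208.55) → (251.32,123.44) → (205.42,103.42) → (62.26,37.23) → (23.88,130.18). Closed: final G1 returns to the first vertex.

**Shape 2** — `<line>` line segment, stroke `#008000` → cut (S763, F1000). Machine vertices: (148.10,191.82) → (113.47,131.47). Open path.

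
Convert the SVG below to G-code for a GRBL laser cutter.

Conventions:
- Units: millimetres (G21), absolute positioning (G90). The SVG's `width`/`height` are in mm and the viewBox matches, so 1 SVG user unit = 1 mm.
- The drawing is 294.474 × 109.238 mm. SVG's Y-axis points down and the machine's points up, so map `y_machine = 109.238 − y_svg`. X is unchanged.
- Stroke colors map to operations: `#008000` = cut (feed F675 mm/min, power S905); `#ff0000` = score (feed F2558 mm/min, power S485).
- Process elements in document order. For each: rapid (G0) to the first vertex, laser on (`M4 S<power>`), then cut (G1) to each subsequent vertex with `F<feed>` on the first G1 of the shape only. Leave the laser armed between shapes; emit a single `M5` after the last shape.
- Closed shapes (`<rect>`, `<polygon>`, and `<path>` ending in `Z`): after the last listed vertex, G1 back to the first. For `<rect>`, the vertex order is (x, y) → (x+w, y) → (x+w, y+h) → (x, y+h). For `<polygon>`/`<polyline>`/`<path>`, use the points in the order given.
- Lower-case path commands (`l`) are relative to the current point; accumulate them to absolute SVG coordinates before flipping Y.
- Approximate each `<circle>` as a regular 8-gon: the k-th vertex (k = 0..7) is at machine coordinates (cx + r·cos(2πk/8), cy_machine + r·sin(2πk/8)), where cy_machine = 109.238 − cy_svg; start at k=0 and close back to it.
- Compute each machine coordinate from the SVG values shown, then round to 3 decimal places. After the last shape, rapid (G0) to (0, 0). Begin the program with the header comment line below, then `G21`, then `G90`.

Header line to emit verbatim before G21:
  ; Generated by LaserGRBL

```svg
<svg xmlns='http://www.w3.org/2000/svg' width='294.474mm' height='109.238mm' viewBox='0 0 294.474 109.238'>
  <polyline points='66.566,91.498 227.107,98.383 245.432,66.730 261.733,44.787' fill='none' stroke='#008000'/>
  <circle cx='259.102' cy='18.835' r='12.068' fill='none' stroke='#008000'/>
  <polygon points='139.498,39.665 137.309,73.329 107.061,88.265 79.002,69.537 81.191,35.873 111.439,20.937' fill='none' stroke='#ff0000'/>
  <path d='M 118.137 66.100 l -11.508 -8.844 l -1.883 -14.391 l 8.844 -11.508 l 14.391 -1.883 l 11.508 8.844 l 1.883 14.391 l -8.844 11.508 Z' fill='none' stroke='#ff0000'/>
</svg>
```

; Generated by LaserGRBL
G21
G90
G0 X66.566 Y17.740
M4 S905
G1 X227.107 Y10.855 F675
G1 X245.432 Y42.508
G1 X261.733 Y64.451
G0 X271.170 Y90.403
M4 S905
G1 X267.635 Y98.936 F675
G1 X259.102 Y102.471
G1 X250.569 Y98.936
G1 X247.034 Y90.403
G1 X250.569 Y81.870
G1 X259.102 Y78.335
G1 X267.635 Y81.870
G1 X271.170 Y90.403
G0 X139.498 Y69.573
M4 S485
G1 X137.309 Y35.909 F2558
G1 X107.061 Y20.973
G1 X79.002 Y39.701
G1 X81.191 Y73.365
G1 X111.439 Y88.301
G1 X139.498 Y69.573
G0 X118.137 Y43.138
M4 S485
G1 X106.629 Y51.982 F2558
G1 X104.746 Y66.373
G1 X113.590 Y77.881
G1 X127.981 Y79.764
G1 X139.489 Y70.920
G1 X141.372 Y56.529
G1 X132.528 Y45.021
G1 X118.137 Y43.138
M5
G0 X0.000 Y0.000

1 u = 1 mm; y_m = 109.238 − y.

[1] `<polyline>` open polyline, #008000→cut S905 F675: (66.566,17.740) → (227.107,10.855) → (245.432,42.508) → (261.733,64.451)

[2] `<circle>` circle, #008000→cut S905 F675: (271.170,90.403) → (267.635,98.936) → (259.102,102.471) → (250.569,98.936) → (247.034,90.403) → (250.569,81.870) → (259.102,78.335) → (267.635,81.870) → (271.170,90.403) (closed)

[3] `<polygon>` regular polygon, #ff0000→score S485 F2558: (139.498,69.573) → (137.309,35.909) → (107.061,20.973) → (79.002,39.701) → (81.191,73.365) → (111.439,88.301) → (139.498,69.573) (closed)

[4] `<path>` regular polygon, #ff0000→score S485 F2558: (118.137,43.138) → (106.629,51.982) → (104.746,66.373) → (113.590,77.881) → (127.981,79.764) → (139.489,70.920) → (141.372,56.529) → (132.528,45.021) → (118.137,43.138) (closed)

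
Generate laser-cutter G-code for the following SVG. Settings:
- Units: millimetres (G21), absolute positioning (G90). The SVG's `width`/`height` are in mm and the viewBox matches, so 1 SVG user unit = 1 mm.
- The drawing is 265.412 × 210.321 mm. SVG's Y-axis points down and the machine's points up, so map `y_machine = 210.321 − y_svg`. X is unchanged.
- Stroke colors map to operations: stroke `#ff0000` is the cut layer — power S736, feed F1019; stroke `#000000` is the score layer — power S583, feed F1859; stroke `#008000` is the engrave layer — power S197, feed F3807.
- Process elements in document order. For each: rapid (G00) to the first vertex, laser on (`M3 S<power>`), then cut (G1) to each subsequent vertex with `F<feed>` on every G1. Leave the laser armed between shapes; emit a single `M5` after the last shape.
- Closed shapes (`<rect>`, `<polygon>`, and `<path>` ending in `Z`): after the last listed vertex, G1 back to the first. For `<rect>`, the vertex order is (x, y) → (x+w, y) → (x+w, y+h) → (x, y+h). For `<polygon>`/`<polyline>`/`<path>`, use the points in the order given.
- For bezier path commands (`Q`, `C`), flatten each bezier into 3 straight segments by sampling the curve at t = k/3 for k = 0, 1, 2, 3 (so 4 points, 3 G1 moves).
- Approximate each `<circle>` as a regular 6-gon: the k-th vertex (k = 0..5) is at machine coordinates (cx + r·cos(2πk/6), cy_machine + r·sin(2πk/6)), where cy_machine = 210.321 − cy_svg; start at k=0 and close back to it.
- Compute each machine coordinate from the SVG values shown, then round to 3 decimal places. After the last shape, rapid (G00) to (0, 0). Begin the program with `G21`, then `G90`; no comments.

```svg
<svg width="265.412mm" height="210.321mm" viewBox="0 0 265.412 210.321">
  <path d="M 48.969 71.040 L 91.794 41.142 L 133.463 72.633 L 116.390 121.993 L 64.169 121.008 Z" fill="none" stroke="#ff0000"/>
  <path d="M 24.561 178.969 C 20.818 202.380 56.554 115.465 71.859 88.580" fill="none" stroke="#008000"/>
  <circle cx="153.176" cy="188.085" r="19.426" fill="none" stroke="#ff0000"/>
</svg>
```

G21
G90
G00 X48.969 Y139.281
M3 S736
G1 X91.794 Y169.179 F1019
G1 X133.463 Y137.688 F1019
G1 X116.390 Y88.328 F1019
G1 X64.169 Y89.313 F1019
G1 X48.969 Y139.281 F1019
G00 X24.561 Y31.352
M3 S197
G1 X31.759 Y38.407 F3807
G1 X51.963 Y81.155 F3807
G1 X71.859 Y121.741 F3807
G00 X172.602 Y22.236
M3 S736
G1 X162.889 Y39.059 F1019
G1 X143.463 Y39.059 F1019
G1 X133.750 Y22.236 F1019
G1 X143.463 Y5.413 F1019
G1 X162.889 Y5.413 F1019
G1 X172.602 Y22.236 F1019
M5
G00 X0.000 Y0.000

viewBox `0 0 265.412 210.321` with mm width/height → 1 unit = 1 mm. Flip: y_m = 210.321 − y_svg.

**Shape 1** — `<path>` regular polygon, stroke `#ff0000` → cut (S736, F1019). Machine vertices: (48.969,139.281) → (91.794,169.179) → (133.463,137.688) → (116.390,88.328) → (64.169,89.313) → (48.969,139.281). Closed: final G1 returns to the first vertex.

**Shape 2** — `<path>` cubic bezier, stroke `#008000` → engrave (S197, F3807). Control points (SVG): P0=(24.561,178.969), P1=(20.818,202.380), P2=(56.554,115.465), P3=(71.859,88.580); sampled at t=k/3. Machine vertices: (24.561,31.352) → (31.759,38.407) → (51.963,81.155) → (71.859,121.741). Open path.

**Shape 3** — `<circle>` circle, stroke `#ff0000` → cut (S736, F1019). Machine vertices: (172.602,22.236) → (162.889,39.059) → (143.463,39.059) → (133.750,22.236) → (143.463,5.413) → (162.889,5.413) → (172.602,22.236). Closed: final G1 returns to the first vertex.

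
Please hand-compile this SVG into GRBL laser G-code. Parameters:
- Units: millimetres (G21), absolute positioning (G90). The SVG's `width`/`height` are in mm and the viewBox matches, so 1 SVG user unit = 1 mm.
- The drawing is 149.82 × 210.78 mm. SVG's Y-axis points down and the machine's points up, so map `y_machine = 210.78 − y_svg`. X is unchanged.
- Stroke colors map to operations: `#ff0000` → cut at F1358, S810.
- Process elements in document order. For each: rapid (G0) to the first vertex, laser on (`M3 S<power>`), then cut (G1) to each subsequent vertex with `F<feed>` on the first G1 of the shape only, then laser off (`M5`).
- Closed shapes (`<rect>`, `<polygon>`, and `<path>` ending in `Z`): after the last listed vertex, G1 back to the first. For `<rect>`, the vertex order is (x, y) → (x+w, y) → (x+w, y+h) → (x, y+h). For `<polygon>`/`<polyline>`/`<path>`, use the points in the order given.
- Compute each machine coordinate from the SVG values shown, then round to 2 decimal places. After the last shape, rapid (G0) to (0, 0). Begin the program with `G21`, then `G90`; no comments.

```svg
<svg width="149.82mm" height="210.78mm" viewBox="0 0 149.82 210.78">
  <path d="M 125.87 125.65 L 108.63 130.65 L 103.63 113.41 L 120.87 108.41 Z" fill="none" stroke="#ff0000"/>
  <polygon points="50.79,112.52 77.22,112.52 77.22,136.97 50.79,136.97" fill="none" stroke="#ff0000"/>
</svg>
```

G21
G90
G0 X125.87 Y85.13
M3 S810
G1 X108.63 Y80.13 F1358
G1 X103.63 Y97.37
G1 X120.87 Y102.37
G1 X125.87 Y85.13
M5
G0 X50.79 Y98.26
M3 S810
G1 X77.22 Y98.26 F1358
G1 X77.22 Y73.81
G1 X50.79 Y73.81
G1 X50.79 Y98.26
M5
G0 X0.00 Y0.00

viewBox `0 0 149.82 210.78` with mm width/height → 1 unit = 1 mm. Flip: y_m = 210.78 − y_svg.

**Shape 1** — `<path>` regular polygon, stroke `#ff0000` → cut (S810, F1358). Machine vertices: (125.87,85.13) → (108.63,80.13) → (103.63,97.37) → (120.87,102.37) → (125.87,85.13). Closed: final G1 returns to the first vertex.

**Shape 2** — `<polygon>` rectangle, stroke `#ff0000` → cut (S810, F1358). Machine vertices: (50.79,98.26) → (77.22,98.26) → (77.22,73.81) → (50.79,73.81) → (50.79,98.26). Closed: final G1 returns to the first vertex.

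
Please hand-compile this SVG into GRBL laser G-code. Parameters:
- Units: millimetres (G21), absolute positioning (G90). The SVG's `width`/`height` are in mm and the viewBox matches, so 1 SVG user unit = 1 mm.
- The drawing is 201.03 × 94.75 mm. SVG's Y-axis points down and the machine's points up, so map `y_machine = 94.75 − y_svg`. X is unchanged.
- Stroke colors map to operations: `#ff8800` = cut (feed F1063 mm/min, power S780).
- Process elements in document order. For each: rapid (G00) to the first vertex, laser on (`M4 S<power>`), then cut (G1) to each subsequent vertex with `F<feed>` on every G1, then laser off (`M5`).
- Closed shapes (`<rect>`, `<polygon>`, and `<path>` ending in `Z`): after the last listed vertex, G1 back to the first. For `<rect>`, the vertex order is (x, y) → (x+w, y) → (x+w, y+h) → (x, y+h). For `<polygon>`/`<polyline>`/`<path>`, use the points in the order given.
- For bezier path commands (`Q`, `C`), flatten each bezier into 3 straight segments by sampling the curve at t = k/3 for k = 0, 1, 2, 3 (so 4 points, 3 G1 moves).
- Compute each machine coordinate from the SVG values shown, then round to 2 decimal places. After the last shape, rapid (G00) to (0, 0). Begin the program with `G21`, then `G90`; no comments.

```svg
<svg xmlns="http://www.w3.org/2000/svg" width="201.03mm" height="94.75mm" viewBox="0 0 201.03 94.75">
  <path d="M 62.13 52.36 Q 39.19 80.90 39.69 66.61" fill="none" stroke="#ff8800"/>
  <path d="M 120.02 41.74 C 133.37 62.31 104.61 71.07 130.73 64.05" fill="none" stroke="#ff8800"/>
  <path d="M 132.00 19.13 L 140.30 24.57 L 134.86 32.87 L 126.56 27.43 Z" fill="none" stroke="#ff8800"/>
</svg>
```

G21
G90
G00 X62.13 Y42.39
M4 S780
G1 X49.44 Y28.12 F1063
G1 X41.96 Y23.37 F1063
G1 X39.69 Y28.14 F1063
M5
G00 X120.02 Y53.01
M4 S780
G1 X122.93 Y36.52 F1063
G1 X119.31 Y28.79 F1063
G1 X130.73 Y30.70 F1063
M5
G00 X132.00 Y75.62
M4 S780
G1 X140.30 Y70.18 F1063
G1 X134.86 Y61.88 F1063
G1 X126.56 Y67.32 F1063
G1 X132.00 Y75.62 F1063
M5
G00 X0.00 Y0.00

viewBox `0 0 201.03 94.75` with mm width/height → 1 unit = 1 mm. Flip: y_m = 94.75 − y_svg.

**Shape 1** — `<path>` quadratic bezier, stroke `#ff8800` → cut (S780, F1063). Control points (SVG): P0=(62.13,52.36), P1=(39.19,80.90), P2=(39.69,66.61); sampled at t=k/3. Machine vertices: (62.13,42.39) → (49.44,28.12) → (41.96,23.37) → (39.69,28.14). Open path.

**Shape 2** — `<path>` cubic bezier, stroke `#ff8800` → cut (S780, F1063). Control points (SVG): P0=(120.02,41.74), P1=(133.37,62.31), P2=(104.61,71.07), P3=(130.73,64.05); sampled at t=k/3. Machine vertices: (120.02,53.01) → (122.93,36.52) → (119.31,28.79) → (130.73,30.70). Open path.

**Shape 3** — `<path>` regular polygon, stroke `#ff8800` → cut (S780, F1063). Machine vertices: (132.00,75.62) → (140.30,70.18) → (134.86,61.88) → (126.56,67.32) → (132.00,75.62). Closed: final G1 returns to the first vertex.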